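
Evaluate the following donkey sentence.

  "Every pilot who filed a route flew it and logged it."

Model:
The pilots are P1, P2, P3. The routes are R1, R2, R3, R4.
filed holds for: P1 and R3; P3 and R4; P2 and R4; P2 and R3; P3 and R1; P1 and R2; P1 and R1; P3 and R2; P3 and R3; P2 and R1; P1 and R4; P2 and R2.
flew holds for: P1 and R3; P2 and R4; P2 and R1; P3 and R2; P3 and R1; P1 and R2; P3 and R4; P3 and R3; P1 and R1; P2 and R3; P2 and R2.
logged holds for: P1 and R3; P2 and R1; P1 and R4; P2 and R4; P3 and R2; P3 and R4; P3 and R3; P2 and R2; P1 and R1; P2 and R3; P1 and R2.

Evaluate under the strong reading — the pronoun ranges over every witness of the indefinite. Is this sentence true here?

"it" takes "a route" as antecedent — a donkey pronoun bound across the clause boundary.
Strong reading: for every (p,r) with filed(p,r), flew(p,r) ∧ logged(p,r).
Restrictor pairs: (P1,R1) ✓  (P1,R2) ✓  (P1,R3) ✓  (P1,R4) ✗  (P2,R1) ✓  (P2,R2) ✓  (P2,R3) ✓  (P2,R4) ✓  (P3,R1) ✗  (P3,R2) ✓  (P3,R3) ✓  (P3,R4) ✓
Counterexample: (P1,R4) is in filed but fails the scope.

False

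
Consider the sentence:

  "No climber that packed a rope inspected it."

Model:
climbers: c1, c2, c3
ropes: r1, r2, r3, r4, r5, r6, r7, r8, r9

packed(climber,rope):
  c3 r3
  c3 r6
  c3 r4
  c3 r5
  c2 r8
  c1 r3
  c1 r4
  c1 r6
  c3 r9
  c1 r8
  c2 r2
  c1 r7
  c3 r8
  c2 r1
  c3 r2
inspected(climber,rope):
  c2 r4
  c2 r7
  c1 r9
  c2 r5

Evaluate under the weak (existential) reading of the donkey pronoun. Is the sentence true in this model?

"it" takes "a rope" as antecedent — a donkey pronoun bound across the clause boundary.
Truth condition: for no (c,r) with packed(c,r) does inspected(c,r) hold.
Restrictor pairs — does the scope hold? (c1,r3):fails  (c1,r4):fails  (c1,r6):fails  (c1,r7):fails  (c1,r8):fails  (c2,r1):fails  (c2,r2):fails  (c2,r8):fails  (c3,r2):fails  (c3,r3):fails  (c3,r4):fails  (c3,r5):fails  (c3,r6):fails  (c3,r8):fails  (c3,r9):fails
Scope holds for no restrictor pair, so the sentence is true.

True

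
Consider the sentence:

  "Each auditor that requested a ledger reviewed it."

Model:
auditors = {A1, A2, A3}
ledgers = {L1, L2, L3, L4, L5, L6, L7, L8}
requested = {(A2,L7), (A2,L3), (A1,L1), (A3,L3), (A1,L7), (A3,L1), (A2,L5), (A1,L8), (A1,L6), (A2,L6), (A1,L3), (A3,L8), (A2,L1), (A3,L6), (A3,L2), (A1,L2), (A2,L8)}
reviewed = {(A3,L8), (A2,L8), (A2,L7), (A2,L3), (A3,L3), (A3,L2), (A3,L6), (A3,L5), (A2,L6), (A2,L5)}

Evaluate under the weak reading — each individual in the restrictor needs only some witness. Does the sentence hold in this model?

"it" takes "a ledger" as antecedent — a donkey pronoun bound across the clause boundary.
Weak reading: every auditor a with some requested-ledger has at least one requested-ledger l such that reviewed(a,l).
Per auditor: A1:✗  A2:✓  A3:✓
A1 has no witness among its requested-ledgers.

False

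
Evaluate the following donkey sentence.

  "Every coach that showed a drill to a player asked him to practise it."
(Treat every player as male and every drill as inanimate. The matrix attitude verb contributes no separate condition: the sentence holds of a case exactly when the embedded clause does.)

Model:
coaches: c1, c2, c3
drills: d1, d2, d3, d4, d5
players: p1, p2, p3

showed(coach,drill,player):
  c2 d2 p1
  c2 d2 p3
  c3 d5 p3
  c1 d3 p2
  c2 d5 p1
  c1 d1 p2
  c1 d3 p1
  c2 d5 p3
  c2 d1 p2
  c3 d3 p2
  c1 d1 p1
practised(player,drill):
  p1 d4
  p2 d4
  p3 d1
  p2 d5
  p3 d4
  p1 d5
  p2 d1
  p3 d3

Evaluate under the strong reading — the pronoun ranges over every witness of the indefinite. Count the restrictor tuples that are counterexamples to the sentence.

8

"him" takes "a player" as antecedent and "it" takes "a drill"; both are donkey pronouns co-varying with the restrictor.
Strong reading: for every (c,d,p) with showed(c,d,p), practised(p,d).
Restrictor triples: (c1,d1,p1)→practised(p1,d1) ✗  (c1,d1,p2)→practised(p2,d1) ✓  (c1,d3,p1)→practised(p1,d3) ✗  (c1,d3,p2)→practised(p2,d3) ✗  (c2,d1,p2)→practised(p2,d1) ✓  (c2,d2,p1)→practised(p1,d2) ✗  (c2,d2,p3)→practised(p3,d2) ✗  (c2,d5,p1)→practised(p1,d5) ✓  (c2,d5,p3)→practised(p3,d5) ✗  (c3,d3,p2)→practised(p2,d3) ✗  (c3,d5,p3)→practised(p3,d5) ✗
Counterexamples (restrictor triples failing the scope): 8.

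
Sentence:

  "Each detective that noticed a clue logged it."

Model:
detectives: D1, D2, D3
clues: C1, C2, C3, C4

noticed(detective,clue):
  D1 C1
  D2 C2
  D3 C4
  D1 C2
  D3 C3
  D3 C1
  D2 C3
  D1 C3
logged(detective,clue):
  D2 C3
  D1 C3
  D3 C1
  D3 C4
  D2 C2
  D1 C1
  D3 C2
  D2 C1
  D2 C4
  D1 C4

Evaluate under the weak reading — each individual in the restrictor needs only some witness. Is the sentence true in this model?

"it" takes "a clue" as antecedent — a donkey pronoun bound across the clause boundary.
Weak reading: every detective d with some noticed-clue has at least one noticed-clue c such that logged(d,c).
Per detective: D1:✓  D2:✓  D3:✓
Every detective in the restrictor has a witness.

True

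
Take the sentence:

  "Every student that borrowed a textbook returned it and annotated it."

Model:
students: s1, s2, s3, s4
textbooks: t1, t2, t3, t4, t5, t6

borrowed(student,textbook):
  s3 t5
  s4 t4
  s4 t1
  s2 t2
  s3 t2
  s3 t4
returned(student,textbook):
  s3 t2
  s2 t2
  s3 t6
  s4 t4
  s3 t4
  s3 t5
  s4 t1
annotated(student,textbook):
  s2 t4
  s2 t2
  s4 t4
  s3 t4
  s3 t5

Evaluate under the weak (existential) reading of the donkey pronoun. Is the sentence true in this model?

"it" takes "a textbook" as antecedent — a donkey pronoun bound across the clause boundary.
Weak reading: every student s with some borrowed-textbook has at least one borrowed-textbook t such that returned(s,t) ∧ annotated(s,t).
Per student: s2:✓  s3:✓  s4:✓
Every student in the restrictor has a witness.

True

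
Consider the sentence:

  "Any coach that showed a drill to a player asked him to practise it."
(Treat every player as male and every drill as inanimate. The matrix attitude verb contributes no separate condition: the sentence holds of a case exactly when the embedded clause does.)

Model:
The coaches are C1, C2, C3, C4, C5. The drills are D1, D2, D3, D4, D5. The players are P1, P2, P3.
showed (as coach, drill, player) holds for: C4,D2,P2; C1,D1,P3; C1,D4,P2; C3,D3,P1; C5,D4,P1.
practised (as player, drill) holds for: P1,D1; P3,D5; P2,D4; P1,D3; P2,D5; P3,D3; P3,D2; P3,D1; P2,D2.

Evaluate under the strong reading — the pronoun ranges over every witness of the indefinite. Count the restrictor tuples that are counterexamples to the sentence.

"him" takes "a player" as antecedent and "it" takes "a drill"; both are donkey pronouns co-varying with the restrictor.
Strong reading: for every (c,d,p) with showed(c,d,p), practised(p,d).
Restrictor triples: (C1,D1,P3)→practised(P3,D1) ✓  (C1,D4,P2)→practised(P2,D4) ✓  (C3,D3,P1)→practised(P1,D3) ✓  (C4,D2,P2)→practised(P2,D2) ✓  (C5,D4,P1)→practised(P1,D4) ✗
Counterexamples (restrictor triples failing the scope): 1.

1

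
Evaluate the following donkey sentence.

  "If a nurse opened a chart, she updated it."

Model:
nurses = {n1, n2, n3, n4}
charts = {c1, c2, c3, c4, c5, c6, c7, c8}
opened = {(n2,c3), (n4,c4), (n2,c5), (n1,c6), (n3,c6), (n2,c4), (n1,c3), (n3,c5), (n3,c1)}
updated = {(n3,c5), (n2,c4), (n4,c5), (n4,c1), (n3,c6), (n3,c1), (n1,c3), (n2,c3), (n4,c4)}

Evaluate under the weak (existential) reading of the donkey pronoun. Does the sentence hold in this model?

True

"it" takes "a chart" as antecedent — a donkey pronoun bound across the clause boundary.
Weak reading: every nurse n with some opened-chart has at least one opened-chart c such that updated(n,c).
Per nurse: n1:✓  n2:✓  n3:✓  n4:✓
Every nurse in the restrictor has a witness.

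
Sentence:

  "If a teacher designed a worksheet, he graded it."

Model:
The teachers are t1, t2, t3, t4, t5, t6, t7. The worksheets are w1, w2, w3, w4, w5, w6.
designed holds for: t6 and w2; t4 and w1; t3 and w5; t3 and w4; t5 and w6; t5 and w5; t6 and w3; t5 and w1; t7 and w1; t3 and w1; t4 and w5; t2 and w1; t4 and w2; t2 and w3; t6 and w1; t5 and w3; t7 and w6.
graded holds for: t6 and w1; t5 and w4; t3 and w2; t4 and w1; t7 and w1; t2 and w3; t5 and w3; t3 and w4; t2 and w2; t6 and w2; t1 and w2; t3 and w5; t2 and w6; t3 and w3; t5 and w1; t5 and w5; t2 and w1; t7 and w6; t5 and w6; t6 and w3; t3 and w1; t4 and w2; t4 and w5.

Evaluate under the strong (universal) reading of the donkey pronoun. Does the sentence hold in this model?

"it" takes "a worksheet" as antecedent — a donkey pronoun bound across the clause boundary.
Strong reading: for every (t,w) with designed(t,w), graded(t,w).
Restrictor pairs: (t2,w1) ✓  (t2,w3) ✓  (t3,w1) ✓  (t3,w4) ✓  (t3,w5) ✓  (t4,w1) ✓  (t4,w2) ✓  (t4,w5) ✓  (t5,w1) ✓  (t5,w3) ✓  (t5,w5) ✓  (t5,w6) ✓  (t6,w1) ✓  (t6,w2) ✓  (t6,w3) ✓  (t7,w1) ✓  (t7,w6) ✓
Every restrictor pair satisfies the scope.

True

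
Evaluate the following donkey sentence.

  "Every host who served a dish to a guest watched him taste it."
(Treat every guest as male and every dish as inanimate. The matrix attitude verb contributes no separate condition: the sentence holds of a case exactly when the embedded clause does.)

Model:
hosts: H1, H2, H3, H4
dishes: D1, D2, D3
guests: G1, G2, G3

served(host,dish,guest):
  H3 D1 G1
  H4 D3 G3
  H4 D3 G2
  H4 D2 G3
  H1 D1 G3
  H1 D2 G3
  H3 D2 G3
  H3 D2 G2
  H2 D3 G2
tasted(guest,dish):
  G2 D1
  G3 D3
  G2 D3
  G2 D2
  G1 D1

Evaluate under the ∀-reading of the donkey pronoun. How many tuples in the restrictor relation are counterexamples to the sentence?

"him" takes "a guest" as antecedent and "it" takes "a dish"; both are donkey pronouns co-varying with the restrictor.
Strong reading: for every (h,d,g) with served(h,d,g), tasted(g,d).
Restrictor triples: (H1,D1,G3)→tasted(G3,D1) ✗  (H1,D2,G3)→tasted(G3,D2) ✗  (H2,D3,G2)→tasted(G2,D3) ✓  (H3,D1,G1)→tasted(G1,D1) ✓  (H3,D2,G2)→tasted(G2,D2) ✓  (H3,D2,G3)→tasted(G3,D2) ✗  (H4,D2,G3)→tasted(G3,D2) ✗  (H4,D3,G2)→tasted(G2,D3) ✓  (H4,D3,G3)→tasted(G3,D3) ✓
Counterexamples (restrictor triples failing the scope): 4.

4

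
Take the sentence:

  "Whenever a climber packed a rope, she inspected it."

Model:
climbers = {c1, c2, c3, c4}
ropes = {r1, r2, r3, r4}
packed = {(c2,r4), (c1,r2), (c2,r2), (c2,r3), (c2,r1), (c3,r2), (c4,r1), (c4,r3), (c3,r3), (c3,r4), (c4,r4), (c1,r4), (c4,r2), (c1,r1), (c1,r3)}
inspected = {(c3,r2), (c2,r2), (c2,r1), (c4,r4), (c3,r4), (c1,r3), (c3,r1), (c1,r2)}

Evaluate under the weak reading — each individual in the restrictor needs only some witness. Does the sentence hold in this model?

"it" takes "a rope" as antecedent — a donkey pronoun bound across the clause boundary.
Weak reading: every climber c with some packed-rope has at least one packed-rope r such that inspected(c,r).
Per climber: c1:✓  c2:✓  c3:✓  c4:✓
Every climber in the restrictor has a witness.

True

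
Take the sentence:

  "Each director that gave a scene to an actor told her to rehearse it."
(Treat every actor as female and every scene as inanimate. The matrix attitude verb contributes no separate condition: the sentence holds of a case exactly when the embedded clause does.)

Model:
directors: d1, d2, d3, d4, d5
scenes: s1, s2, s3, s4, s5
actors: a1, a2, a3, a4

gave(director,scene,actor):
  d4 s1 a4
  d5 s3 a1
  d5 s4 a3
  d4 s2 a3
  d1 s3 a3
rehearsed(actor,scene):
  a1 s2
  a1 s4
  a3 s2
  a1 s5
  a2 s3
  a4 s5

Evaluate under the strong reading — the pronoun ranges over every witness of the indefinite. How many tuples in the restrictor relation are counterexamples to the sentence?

"her" takes "an actor" as antecedent and "it" takes "a scene"; both are donkey pronouns co-varying with the restrictor.
Strong reading: for every (d,s,a) with gave(d,s,a), rehearsed(a,s).
Restrictor triples: (d1,s3,a3)→rehearsed(a3,s3) ✗  (d4,s1,a4)→rehearsed(a4,s1) ✗  (d4,s2,a3)→rehearsed(a3,s2) ✓  (d5,s3,a1)→rehearsed(a1,s3) ✗  (d5,s4,a3)→rehearsed(a3,s4) ✗
Counterexamples (restrictor triples failing the scope): 4.

4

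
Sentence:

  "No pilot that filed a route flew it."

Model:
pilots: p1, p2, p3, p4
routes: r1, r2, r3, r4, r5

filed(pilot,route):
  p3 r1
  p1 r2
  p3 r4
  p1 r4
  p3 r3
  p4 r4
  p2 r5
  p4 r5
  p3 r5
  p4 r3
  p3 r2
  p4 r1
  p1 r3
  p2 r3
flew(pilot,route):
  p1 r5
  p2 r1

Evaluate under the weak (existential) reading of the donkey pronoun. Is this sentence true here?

True

"it" takes "a route" as antecedent — a donkey pronoun bound across the clause boundary.
Truth condition: for no (p,r) with filed(p,r) does flew(p,r) hold.
Restrictor pairs — does the scope hold? (p1,r2):fails  (p1,r3):fails  (p1,r4):fails  (p2,r3):fails  (p2,r5):fails  (p3,r1):fails  (p3,r2):fails  (p3,r3):fails  (p3,r4):fails  (p3,r5):fails  (p4,r1):fails  (p4,r3):fails  (p4,r4):fails  (p4,r5):fails
Scope holds for no restrictor pair, so the sentence is true.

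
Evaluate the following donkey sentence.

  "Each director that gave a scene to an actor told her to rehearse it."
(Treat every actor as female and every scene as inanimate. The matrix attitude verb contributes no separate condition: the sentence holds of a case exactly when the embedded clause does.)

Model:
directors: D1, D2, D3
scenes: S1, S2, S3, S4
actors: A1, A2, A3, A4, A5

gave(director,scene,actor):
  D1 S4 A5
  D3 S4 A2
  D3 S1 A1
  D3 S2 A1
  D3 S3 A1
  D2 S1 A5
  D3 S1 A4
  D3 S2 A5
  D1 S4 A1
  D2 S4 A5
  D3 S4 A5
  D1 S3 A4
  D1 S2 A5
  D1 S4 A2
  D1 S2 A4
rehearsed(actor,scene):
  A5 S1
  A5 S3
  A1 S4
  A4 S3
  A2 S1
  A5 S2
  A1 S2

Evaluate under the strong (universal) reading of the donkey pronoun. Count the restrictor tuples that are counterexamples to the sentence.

9

"her" takes "an actor" as antecedent and "it" takes "a scene"; both are donkey pronouns co-varying with the restrictor.
Strong reading: for every (d,s,a) with gave(d,s,a), rehearsed(a,s).
Restrictor triples: (D1,S2,A4)→rehearsed(A4,S2) ✗  (D1,S2,A5)→rehearsed(A5,S2) ✓  (D1,S3,A4)→rehearsed(A4,S3) ✓  (D1,S4,A1)→rehearsed(A1,S4) ✓  (D1,S4,A2)→rehearsed(A2,S4) ✗  (D1,S4,A5)→rehearsed(A5,S4) ✗  (D2,S1,A5)→rehearsed(A5,S1) ✓  (D2,S4,A5)→rehearsed(A5,S4) ✗  (D3,S1,A1)→rehearsed(A1,S1) ✗  (D3,S1,A4)→rehearsed(A4,S1) ✗  (D3,S2,A1)→rehearsed(A1,S2) ✓  (D3,S2,A5)→rehearsed(A5,S2) ✓  (D3,S3,A1)→rehearsed(A1,S3) ✗  (D3,S4,A2)→rehearsed(A2,S4) ✗  (D3,S4,A5)→rehearsed(A5,S4) ✗
Counterexamples (restrictor triples failing the scope): 9.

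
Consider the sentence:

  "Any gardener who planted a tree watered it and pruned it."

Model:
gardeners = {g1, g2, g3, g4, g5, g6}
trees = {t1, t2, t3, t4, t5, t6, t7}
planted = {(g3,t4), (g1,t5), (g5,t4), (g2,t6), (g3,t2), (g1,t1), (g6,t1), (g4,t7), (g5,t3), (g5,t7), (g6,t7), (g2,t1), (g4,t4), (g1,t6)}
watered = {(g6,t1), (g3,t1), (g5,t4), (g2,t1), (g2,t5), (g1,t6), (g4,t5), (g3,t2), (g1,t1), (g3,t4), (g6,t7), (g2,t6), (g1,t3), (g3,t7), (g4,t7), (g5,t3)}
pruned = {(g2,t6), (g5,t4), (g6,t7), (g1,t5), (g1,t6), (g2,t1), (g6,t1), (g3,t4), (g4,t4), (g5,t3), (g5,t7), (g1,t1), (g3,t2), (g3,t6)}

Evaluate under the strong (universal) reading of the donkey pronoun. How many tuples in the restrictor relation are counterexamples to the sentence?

"it" takes "a tree" as antecedent — a donkey pronoun bound across the clause boundary.
Strong reading: for every (g,t) with planted(g,t), watered(g,t) ∧ pruned(g,t).
Restrictor pairs: (g1,t1) ✓  (g1,t5) ✗  (g1,t6) ✓  (g2,t1) ✓  (g2,t6) ✓  (g3,t2) ✓  (g3,t4) ✓  (g4,t4) ✗  (g4,t7) ✗  (g5,t3) ✓  (g5,t4) ✓  (g5,t7) ✗  (g6,t1) ✓  (g6,t7) ✓
Counterexamples (restrictor pairs failing the scope): 4.

4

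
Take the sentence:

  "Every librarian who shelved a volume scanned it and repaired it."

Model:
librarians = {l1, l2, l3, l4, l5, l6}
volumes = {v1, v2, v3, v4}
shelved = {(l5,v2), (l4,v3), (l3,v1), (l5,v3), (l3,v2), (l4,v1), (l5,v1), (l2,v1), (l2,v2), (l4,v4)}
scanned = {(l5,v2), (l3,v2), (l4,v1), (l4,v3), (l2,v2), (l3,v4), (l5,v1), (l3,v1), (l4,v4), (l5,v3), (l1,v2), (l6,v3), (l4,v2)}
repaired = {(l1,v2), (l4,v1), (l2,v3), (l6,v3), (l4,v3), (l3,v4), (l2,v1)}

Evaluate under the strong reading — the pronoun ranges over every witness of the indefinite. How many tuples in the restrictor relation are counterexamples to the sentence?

8

"it" takes "a volume" as antecedent — a donkey pronoun bound across the clause boundary.
Strong reading: for every (l,v) with shelved(l,v), scanned(l,v) ∧ repaired(l,v).
Restrictor pairs: (l2,v1) ✗  (l2,v2) ✗  (l3,v1) ✗  (l3,v2) ✗  (l4,v1) ✓  (l4,v3) ✓  (l4,v4) ✗  (l5,v1) ✗  (l5,v2) ✗  (l5,v3) ✗
Counterexamples (restrictor pairs failing the scope): 8.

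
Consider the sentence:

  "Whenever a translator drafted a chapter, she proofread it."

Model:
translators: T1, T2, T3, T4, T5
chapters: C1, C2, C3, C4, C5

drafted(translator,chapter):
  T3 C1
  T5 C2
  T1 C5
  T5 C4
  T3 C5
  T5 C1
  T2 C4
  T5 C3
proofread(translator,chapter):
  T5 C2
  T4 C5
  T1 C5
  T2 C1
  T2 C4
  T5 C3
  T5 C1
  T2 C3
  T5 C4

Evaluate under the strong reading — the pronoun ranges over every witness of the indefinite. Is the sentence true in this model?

"it" takes "a chapter" as antecedent — a donkey pronoun bound across the clause boundary.
Strong reading: for every (t,c) with drafted(t,c), proofread(t,c).
Restrictor pairs: (T1,C5) ✓  (T2,C4) ✓  (T3,C1) ✗  (T3,C5) ✗  (T5,C1) ✓  (T5,C2) ✓  (T5,C3) ✓  (T5,C4) ✓
Counterexample: (T3,C1) is in drafted but fails the scope.

False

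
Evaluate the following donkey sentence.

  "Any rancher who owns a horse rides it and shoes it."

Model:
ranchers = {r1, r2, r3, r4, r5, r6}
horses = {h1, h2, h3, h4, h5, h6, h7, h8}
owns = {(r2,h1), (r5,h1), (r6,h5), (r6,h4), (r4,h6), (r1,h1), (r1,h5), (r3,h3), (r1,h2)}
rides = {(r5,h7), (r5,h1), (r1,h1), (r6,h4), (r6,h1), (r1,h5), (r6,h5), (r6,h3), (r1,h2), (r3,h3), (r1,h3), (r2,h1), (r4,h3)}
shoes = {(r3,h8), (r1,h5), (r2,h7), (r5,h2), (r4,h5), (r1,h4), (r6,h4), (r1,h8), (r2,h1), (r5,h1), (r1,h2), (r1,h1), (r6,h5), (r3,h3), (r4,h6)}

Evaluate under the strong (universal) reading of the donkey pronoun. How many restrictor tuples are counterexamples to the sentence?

"it" takes "a horse" as antecedent — a donkey pronoun bound across the clause boundary.
Strong reading: for every (r,h) with owns(r,h), rides(r,h) ∧ shoes(r,h).
Restrictor pairs: (r1,h1) ✓  (r1,h2) ✓  (r1,h5) ✓  (r2,h1) ✓  (r3,h3) ✓  (r4,h6) ✗  (r5,h1) ✓  (r6,h4) ✓  (r6,h5) ✓
Counterexamples (restrictor pairs failing the scope): 1.

1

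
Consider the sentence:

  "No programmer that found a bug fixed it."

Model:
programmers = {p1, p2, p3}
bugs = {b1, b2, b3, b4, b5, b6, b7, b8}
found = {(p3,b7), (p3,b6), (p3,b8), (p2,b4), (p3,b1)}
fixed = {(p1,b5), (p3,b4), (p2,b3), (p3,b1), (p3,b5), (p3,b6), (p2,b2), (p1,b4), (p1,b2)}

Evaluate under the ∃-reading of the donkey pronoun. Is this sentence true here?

"it" takes "a bug" as antecedent — a donkey pronoun bound across the clause boundary.
Truth condition: for no (p,b) with found(p,b) does fixed(p,b) hold.
Restrictor pairs — does the scope hold? (p2,b4):fails  (p3,b1):holds  (p3,b6):holds  (p3,b7):fails  (p3,b8):fails
Scope holds for 2 pair(s), so the sentence is false.

False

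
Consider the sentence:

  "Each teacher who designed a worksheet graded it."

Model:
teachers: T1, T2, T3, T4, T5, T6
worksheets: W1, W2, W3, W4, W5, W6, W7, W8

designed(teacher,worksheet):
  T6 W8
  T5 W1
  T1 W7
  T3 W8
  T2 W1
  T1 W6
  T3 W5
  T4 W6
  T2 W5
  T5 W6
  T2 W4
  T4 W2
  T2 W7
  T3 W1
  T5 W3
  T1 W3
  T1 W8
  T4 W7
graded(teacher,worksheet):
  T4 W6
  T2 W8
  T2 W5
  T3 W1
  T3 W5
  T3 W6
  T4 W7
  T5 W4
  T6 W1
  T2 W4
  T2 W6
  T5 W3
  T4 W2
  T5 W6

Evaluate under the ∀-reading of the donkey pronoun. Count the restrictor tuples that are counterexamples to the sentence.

"it" takes "a worksheet" as antecedent — a donkey pronoun bound across the clause boundary.
Strong reading: for every (t,w) with designed(t,w), graded(t,w).
Restrictor pairs: (T1,W3) ✗  (T1,W6) ✗  (T1,W7) ✗  (T1,W8) ✗  (T2,W1) ✗  (T2,W4) ✓  (T2,W5) ✓  (T2,W7) ✗  (T3,W1) ✓  (T3,W5) ✓  (T3,W8) ✗  (T4,W2) ✓  (T4,W6) ✓  (T4,W7) ✓  (T5,W1) ✗  (T5,W3) ✓  (T5,W6) ✓  (T6,W8) ✗
Counterexamples (restrictor pairs failing the scope): 9.

9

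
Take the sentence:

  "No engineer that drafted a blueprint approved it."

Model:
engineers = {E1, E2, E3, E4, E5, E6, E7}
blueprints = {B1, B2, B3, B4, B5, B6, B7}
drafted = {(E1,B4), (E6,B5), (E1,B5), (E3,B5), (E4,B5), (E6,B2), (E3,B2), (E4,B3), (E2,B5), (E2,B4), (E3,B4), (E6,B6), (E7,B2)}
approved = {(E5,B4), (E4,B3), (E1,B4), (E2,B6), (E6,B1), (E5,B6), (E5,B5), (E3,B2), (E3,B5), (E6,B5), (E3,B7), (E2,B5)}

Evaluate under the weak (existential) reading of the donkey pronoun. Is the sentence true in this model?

False

"it" takes "a blueprint" as antecedent — a donkey pronoun bound across the clause boundary.
Truth condition: for no (e,b) with drafted(e,b) does approved(e,b) hold.
Restrictor pairs — does the scope hold? (E1,B4):holds  (E1,B5):fails  (E2,B4):fails  (E2,B5):holds  (E3,B2):holds  (E3,B4):fails  (E3,B5):holds  (E4,B3):holds  (E4,B5):fails  (E6,B2):fails  (E6,B5):holds  (E6,B6):fails  (E7,B2):fails
Scope holds for 6 pair(s), so the sentence is false.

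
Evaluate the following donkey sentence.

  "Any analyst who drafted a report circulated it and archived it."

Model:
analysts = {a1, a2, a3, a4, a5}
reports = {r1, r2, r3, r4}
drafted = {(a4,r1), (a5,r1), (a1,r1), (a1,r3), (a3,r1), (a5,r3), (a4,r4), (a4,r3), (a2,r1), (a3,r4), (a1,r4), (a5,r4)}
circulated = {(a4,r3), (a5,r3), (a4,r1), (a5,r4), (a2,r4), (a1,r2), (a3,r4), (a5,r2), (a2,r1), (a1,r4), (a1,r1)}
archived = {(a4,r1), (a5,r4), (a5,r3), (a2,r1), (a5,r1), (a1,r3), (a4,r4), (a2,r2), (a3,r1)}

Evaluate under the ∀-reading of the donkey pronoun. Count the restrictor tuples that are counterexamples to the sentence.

8

"it" takes "a report" as antecedent — a donkey pronoun bound across the clause boundary.
Strong reading: for every (a,r) with drafted(a,r), circulated(a,r) ∧ archived(a,r).
Restrictor pairs: (a1,r1) ✗  (a1,r3) ✗  (a1,r4) ✗  (a2,r1) ✓  (a3,r1) ✗  (a3,r4) ✗  (a4,r1) ✓  (a4,r3) ✗  (a4,r4) ✗  (a5,r1) ✗  (a5,r3) ✓  (a5,r4) ✓
Counterexamples (restrictor pairs failing the scope): 8.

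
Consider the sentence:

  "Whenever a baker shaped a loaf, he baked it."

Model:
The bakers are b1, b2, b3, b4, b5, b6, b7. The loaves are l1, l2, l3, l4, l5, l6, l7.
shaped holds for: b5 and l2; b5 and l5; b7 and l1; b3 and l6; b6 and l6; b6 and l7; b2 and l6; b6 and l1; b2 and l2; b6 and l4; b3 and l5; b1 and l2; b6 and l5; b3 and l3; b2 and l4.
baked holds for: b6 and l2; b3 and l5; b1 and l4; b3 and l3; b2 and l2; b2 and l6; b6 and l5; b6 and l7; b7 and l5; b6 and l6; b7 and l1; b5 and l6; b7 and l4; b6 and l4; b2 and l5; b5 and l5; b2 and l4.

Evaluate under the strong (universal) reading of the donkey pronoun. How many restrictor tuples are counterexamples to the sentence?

4

"it" takes "a loaf" as antecedent — a donkey pronoun bound across the clause boundary.
Strong reading: for every (b,l) with shaped(b,l), baked(b,l).
Restrictor pairs: (b1,l2) ✗  (b2,l2) ✓  (b2,l4) ✓  (b2,l6) ✓  (b3,l3) ✓  (b3,l5) ✓  (b3,l6) ✗  (b5,l2) ✗  (b5,l5) ✓  (b6,l1) ✗  (b6,l4) ✓  (b6,l5) ✓  (b6,l6) ✓  (b6,l7) ✓  (b7,l1) ✓
Counterexamples (restrictor pairs failing the scope): 4.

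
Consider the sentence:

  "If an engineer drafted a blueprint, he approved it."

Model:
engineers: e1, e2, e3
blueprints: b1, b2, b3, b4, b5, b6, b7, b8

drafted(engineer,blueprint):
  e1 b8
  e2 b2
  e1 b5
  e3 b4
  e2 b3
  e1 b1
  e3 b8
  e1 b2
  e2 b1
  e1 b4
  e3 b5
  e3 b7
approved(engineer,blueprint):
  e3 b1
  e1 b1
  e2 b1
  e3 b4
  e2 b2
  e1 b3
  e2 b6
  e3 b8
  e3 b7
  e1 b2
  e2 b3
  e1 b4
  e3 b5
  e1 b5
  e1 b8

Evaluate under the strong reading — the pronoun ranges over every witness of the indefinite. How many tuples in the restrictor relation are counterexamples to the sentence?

0

"it" takes "a blueprint" as antecedent — a donkey pronoun bound across the clause boundary.
Strong reading: for every (e,b) with drafted(e,b), approved(e,b).
Restrictor pairs: (e1,b1) ✓  (e1,b2) ✓  (e1,b4) ✓  (e1,b5) ✓  (e1,b8) ✓  (e2,b1) ✓  (e2,b2) ✓  (e2,b3) ✓  (e3,b4) ✓  (e3,b5) ✓  (e3,b7) ✓  (e3,b8) ✓
Counterexamples (restrictor pairs failing the scope): 0.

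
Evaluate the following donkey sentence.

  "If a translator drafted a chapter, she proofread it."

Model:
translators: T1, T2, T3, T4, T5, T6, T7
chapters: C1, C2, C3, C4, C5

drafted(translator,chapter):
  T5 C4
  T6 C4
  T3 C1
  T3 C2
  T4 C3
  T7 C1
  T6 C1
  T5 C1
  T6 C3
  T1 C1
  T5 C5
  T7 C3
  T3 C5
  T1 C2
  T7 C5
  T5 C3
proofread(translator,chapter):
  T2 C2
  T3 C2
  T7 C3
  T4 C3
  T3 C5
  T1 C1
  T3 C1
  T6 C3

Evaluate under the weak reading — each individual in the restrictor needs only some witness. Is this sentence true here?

False

"it" takes "a chapter" as antecedent — a donkey pronoun bound across the clause boundary.
Weak reading: every translator t with some drafted-chapter has at least one drafted-chapter c such that proofread(t,c).
Per translator: T1:✓  T3:✓  T4:✓  T5:✗  T6:✓  T7:✓
T5 has no witness among its drafted-chapters.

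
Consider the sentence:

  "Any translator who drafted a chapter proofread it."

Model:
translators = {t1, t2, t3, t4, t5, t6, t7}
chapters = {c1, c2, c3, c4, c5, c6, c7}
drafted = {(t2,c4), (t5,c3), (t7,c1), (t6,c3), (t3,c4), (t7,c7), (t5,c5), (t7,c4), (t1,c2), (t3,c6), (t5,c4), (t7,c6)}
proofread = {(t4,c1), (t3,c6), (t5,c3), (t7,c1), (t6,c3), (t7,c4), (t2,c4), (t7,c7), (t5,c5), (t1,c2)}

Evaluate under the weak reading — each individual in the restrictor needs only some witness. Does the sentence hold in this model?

True

"it" takes "a chapter" as antecedent — a donkey pronoun bound across the clause boundary.
Weak reading: every translator t with some drafted-chapter has at least one drafted-chapter c such that proofread(t,c).
Per translator: t1:✓  t2:✓  t3:✓  t5:✓  t6:✓  t7:✓
Every translator in the restrictor has a witness.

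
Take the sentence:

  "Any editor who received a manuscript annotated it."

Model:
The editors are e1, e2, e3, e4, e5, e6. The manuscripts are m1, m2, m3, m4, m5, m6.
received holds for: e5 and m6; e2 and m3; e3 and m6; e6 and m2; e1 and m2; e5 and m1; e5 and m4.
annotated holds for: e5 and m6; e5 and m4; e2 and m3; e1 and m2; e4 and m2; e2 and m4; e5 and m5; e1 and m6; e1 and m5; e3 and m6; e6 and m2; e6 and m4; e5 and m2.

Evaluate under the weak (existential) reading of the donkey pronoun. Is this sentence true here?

"it" takes "a manuscript" as antecedent — a donkey pronoun bound across the clause boundary.
Weak reading: every editor e with some received-manuscript has at least one received-manuscript m such that annotated(e,m).
Per editor: e1:✓  e2:✓  e3:✓  e5:✓  e6:✓
Every editor in the restrictor has a witness.

True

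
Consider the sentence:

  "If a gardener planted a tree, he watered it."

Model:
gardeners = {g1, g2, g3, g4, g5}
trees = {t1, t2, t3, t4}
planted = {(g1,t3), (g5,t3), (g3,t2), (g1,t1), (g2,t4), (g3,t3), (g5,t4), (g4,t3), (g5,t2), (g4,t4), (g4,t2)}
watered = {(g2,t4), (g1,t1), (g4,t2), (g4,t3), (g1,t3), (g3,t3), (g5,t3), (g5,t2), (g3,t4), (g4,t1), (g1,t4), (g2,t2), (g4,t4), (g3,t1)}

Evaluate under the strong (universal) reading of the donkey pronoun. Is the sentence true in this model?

False

"it" takes "a tree" as antecedent — a donkey pronoun bound across the clause boundary.
Strong reading: for every (g,t) with planted(g,t), watered(g,t).
Restrictor pairs: (g1,t1) ✓  (g1,t3) ✓  (g2,t4) ✓  (g3,t2) ✗  (g3,t3) ✓  (g4,t2) ✓  (g4,t3) ✓  (g4,t4) ✓  (g5,t2) ✓  (g5,t3) ✓  (g5,t4) ✗
Counterexample: (g3,t2) is in planted but fails the scope.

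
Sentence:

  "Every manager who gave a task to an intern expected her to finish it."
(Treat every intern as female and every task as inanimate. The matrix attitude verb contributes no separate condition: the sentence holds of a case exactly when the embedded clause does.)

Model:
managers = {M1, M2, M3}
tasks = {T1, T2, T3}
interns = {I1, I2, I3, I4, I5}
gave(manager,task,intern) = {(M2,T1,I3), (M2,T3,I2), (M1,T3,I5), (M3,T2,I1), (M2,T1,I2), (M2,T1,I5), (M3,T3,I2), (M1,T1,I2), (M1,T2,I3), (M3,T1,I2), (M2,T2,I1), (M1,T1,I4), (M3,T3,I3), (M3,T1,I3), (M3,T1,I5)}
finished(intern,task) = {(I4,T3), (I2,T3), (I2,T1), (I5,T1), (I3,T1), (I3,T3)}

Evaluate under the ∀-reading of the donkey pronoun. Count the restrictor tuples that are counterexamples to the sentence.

"her" takes "an intern" as antecedent and "it" takes "a task"; both are donkey pronouns co-varying with the restrictor.
Strong reading: for every (m,t,i) with gave(m,t,i), finished(i,t).
Restrictor triples: (M1,T1,I2)→finished(I2,T1) ✓  (M1,T1,I4)→finished(I4,T1) ✗  (M1,T2,I3)→finished(I3,T2) ✗  (M1,T3,I5)→finished(I5,T3) ✗  (M2,T1,I2)→finished(I2,T1) ✓  (M2,T1,I3)→finished(I3,T1) ✓  (M2,T1,I5)→finished(I5,T1) ✓  (M2,T2,I1)→finished(I1,T2) ✗  (M2,T3,I2)→finished(I2,T3) ✓  (M3,T1,I2)→finished(I2,T1) ✓  (M3,T1,I3)→finished(I3,T1) ✓  (M3,T1,I5)→finished(I5,T1) ✓  (M3,T2,I1)→finished(I1,T2) ✗  (M3,T3,I2)→finished(I2,T3) ✓  (M3,T3,I3)→finished(I3,T3) ✓
Counterexamples (restrictor triples failing the scope): 5.

5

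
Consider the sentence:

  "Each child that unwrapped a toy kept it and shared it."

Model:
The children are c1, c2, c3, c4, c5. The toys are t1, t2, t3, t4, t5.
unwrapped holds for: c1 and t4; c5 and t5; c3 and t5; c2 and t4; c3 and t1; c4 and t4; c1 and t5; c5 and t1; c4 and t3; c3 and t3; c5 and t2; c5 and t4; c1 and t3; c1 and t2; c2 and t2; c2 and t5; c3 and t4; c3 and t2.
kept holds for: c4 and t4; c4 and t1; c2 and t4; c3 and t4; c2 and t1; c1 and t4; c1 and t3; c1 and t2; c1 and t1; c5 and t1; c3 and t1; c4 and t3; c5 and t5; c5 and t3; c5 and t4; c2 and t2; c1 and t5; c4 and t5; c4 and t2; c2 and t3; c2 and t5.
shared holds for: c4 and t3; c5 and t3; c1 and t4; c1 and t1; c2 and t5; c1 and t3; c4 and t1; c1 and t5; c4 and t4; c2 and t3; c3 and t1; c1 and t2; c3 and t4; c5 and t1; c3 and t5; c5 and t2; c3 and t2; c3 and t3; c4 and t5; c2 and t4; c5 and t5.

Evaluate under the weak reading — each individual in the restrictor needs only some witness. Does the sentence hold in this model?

"it" takes "a toy" as antecedent — a donkey pronoun bound across the clause boundary.
Weak reading: every child c with some unwrapped-toy has at least one unwrapped-toy t such that kept(c,t) ∧ shared(c,t).
Per child: c1:✓  c2:✓  c3:✓  c4:✓  c5:✓
Every child in the restrictor has a witness.

True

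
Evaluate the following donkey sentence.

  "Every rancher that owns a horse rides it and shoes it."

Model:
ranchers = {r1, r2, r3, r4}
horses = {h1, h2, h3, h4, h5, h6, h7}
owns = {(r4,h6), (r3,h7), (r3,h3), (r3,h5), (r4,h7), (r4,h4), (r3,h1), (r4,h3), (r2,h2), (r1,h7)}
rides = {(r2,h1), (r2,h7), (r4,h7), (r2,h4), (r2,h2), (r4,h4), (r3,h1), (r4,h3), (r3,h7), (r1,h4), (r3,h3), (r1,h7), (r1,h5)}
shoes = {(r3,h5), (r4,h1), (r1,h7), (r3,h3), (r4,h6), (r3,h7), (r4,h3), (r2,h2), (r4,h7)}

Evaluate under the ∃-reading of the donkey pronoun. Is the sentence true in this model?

True

"it" takes "a horse" as antecedent — a donkey pronoun bound across the clause boundary.
Weak reading: every rancher r with some owns-horse has at least one owns-horse h such that rides(r,h) ∧ shoes(r,h).
Per rancher: r1:✓  r2:✓  r3:✓  r4:✓
Every rancher in the restrictor has a witness.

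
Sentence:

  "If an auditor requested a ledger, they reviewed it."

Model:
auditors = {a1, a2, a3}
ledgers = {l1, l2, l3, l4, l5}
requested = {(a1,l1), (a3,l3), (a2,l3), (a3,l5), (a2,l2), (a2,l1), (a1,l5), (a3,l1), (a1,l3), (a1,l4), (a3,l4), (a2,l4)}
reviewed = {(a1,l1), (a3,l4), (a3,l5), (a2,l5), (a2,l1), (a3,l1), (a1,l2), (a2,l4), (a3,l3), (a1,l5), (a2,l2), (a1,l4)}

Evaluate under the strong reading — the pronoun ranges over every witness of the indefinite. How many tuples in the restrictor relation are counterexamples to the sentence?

"it" takes "a ledger" as antecedent — a donkey pronoun bound across the clause boundary.
Strong reading: for every (a,l) with requested(a,l), reviewed(a,l).
Restrictor pairs: (a1,l1) ✓  (a1,l3) ✗  (a1,l4) ✓  (a1,l5) ✓  (a2,l1) ✓  (a2,l2) ✓  (a2,l3) ✗  (a2,l4) ✓  (a3,l1) ✓  (a3,l3) ✓  (a3,l4) ✓  (a3,l5) ✓
Counterexamples (restrictor pairs failing the scope): 2.

2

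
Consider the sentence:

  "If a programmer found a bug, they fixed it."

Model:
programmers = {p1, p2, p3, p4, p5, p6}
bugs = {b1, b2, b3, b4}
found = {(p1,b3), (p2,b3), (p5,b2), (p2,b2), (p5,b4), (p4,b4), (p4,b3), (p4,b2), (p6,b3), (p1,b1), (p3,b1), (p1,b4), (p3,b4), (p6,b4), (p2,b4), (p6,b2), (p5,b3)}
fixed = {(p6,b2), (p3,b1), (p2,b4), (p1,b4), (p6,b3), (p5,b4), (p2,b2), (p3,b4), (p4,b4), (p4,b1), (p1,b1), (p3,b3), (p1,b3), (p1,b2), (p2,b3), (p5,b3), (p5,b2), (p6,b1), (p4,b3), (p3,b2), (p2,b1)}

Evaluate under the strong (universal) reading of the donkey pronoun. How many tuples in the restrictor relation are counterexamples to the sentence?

"it" takes "a bug" as antecedent — a donkey pronoun bound across the clause boundary.
Strong reading: for every (p,b) with found(p,b), fixed(p,b).
Restrictor pairs: (p1,b1) ✓  (p1,b3) ✓  (p1,b4) ✓  (p2,b2) ✓  (p2,b3) ✓  (p2,b4) ✓  (p3,b1) ✓  (p3,b4) ✓  (p4,b2) ✗  (p4,b3) ✓  (p4,b4) ✓  (p5,b2) ✓  (p5,b3) ✓  (p5,b4) ✓  (p6,b2) ✓  (p6,b3) ✓  (p6,b4) ✗
Counterexamples (restrictor pairs failing the scope): 2.

2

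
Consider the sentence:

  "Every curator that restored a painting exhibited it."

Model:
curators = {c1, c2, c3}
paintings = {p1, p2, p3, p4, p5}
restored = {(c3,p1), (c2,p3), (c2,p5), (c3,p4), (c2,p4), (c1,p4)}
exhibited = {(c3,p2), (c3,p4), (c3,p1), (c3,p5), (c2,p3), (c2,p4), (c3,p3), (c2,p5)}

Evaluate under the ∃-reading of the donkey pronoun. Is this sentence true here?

"it" takes "a painting" as antecedent — a donkey pronoun bound across the clause boundary.
Weak reading: every curator c with some restored-painting has at least one restored-painting p such that exhibited(c,p).
Per curator: c1:✗  c2:✓  c3:✓
c1 has no witness among its restored-paintings.

False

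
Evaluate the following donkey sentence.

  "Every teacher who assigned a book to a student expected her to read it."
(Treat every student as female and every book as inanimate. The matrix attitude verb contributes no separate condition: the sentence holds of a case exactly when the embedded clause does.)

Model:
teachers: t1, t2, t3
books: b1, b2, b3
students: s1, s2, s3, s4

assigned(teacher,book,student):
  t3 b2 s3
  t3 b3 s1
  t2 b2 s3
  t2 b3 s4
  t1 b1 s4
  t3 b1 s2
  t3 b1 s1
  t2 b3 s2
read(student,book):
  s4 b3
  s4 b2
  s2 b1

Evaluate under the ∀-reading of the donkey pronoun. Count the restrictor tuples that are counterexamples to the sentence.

6

"her" takes "a student" as antecedent and "it" takes "a book"; both are donkey pronouns co-varying with the restrictor.
Strong reading: for every (t,b,s) with assigned(t,b,s), read(s,b).
Restrictor triples: (t1,b1,s4)→read(s4,b1) ✗  (t2,b2,s3)→read(s3,b2) ✗  (t2,b3,s2)→read(s2,b3) ✗  (t2,b3,s4)→read(s4,b3) ✓  (t3,b1,s1)→read(s1,b1) ✗  (t3,b1,s2)→read(s2,b1) ✓  (t3,b2,s3)→read(s3,b2) ✗  (t3,b3,s1)→read(s1,b3) ✗
Counterexamples (restrictor triples failing the scope): 6.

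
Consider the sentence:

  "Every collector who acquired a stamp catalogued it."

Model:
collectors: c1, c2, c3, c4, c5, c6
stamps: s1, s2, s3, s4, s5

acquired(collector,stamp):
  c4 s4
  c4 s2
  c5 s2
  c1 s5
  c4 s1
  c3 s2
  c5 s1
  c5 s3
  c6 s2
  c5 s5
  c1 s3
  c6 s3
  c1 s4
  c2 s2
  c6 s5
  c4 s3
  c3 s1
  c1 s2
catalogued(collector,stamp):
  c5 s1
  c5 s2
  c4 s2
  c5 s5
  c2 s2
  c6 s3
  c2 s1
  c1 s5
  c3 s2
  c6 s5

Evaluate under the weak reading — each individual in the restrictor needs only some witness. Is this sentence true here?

True

"it" takes "a stamp" as antecedent — a donkey pronoun bound across the clause boundary.
Weak reading: every collector c with some acquired-stamp has at least one acquired-stamp s such that catalogued(c,s).
Per collector: c1:✓  c2:✓  c3:✓  c4:✓  c5:✓  c6:✓
Every collector in the restrictor has a witness.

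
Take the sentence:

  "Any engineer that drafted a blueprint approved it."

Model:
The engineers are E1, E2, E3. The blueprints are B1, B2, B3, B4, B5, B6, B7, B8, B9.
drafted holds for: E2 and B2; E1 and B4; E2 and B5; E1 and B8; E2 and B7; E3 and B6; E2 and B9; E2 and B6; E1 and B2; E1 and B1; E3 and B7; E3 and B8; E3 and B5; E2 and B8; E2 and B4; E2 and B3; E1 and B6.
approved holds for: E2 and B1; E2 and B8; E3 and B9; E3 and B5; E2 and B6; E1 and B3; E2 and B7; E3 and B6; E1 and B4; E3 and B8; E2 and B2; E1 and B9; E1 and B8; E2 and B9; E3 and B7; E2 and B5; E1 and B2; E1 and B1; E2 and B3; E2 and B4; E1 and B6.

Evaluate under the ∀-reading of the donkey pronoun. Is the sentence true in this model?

True

"it" takes "a blueprint" as antecedent — a donkey pronoun bound across the clause boundary.
Strong reading: for every (e,b) with drafted(e,b), approved(e,b).
Restrictor pairs: (E1,B1) ✓  (E1,B2) ✓  (E1,B4) ✓  (E1,B6) ✓  (E1,B8) ✓  (E2,B2) ✓  (E2,B3) ✓  (E2,B4) ✓  (E2,B5) ✓  (E2,B6) ✓  (E2,B7) ✓  (E2,B8) ✓  (E2,B9) ✓  (E3,B5) ✓  (E3,B6) ✓  (E3,B7) ✓  (E3,B8) ✓
Every restrictor pair satisfies the scope.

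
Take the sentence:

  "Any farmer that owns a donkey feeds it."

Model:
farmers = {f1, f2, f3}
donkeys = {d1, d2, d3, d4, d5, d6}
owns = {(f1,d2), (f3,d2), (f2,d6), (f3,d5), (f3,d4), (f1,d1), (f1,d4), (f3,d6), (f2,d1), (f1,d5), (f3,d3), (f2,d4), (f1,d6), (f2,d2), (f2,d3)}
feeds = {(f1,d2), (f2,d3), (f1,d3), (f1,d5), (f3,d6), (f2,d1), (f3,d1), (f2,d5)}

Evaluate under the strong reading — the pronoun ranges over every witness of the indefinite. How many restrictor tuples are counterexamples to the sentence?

10

"it" takes "a donkey" as antecedent — a donkey pronoun bound across the clause boundary.
Strong reading: for every (f,d) with owns(f,d), feeds(f,d).
Restrictor pairs: (f1,d1) ✗  (f1,d2) ✓  (f1,d4) ✗  (f1,d5) ✓  (f1,d6) ✗  (f2,d1) ✓  (f2,d2) ✗  (f2,d3) ✓  (f2,d4) ✗  (f2,d6) ✗  (f3,d2) ✗  (f3,d3) ✗  (f3,d4) ✗  (f3,d5) ✗  (f3,d6) ✓
Counterexamples (restrictor pairs failing the scope): 10.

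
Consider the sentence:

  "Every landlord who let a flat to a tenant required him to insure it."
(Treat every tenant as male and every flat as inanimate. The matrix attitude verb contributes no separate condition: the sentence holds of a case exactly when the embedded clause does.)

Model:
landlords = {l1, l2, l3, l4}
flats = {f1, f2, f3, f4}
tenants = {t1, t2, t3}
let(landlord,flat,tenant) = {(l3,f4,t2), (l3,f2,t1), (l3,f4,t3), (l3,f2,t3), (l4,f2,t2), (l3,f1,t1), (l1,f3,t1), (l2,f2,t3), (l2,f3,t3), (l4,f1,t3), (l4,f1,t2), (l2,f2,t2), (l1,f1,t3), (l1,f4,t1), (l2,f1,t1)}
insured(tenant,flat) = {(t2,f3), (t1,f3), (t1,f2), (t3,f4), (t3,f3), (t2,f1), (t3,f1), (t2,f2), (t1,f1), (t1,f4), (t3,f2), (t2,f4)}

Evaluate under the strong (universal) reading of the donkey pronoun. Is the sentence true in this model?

"him" takes "a tenant" as antecedent and "it" takes "a flat"; both are donkey pronouns co-varying with the restrictor.
Strong reading: for every (l,f,t) with let(l,f,t), insured(t,f).
Restrictor triples: (l1,f1,t3)→insured(t3,f1) ✓  (l1,f3,t1)→insured(t1,f3) ✓  (l1,f4,t1)→insured(t1,f4) ✓  (l2,f1,t1)→insured(t1,f1) ✓  (l2,f2,t2)→insured(t2,f2) ✓  (l2,f2,t3)→insured(t3,f2) ✓  (l2,f3,t3)→insured(t3,f3) ✓  (l3,f1,t1)→insured(t1,f1) ✓  (l3,f2,t1)→insured(t1,f2) ✓  (l3,f2,t3)→insured(t3,f2) ✓  (l3,f4,t2)→insured(t2,f4) ✓  (l3,f4,t3)→insured(t3,f4) ✓  (l4,f1,t2)→insured(t2,f1) ✓  (l4,f1,t3)→insured(t3,f1) ✓  (l4,f2,t2)→insured(t2,f2) ✓
Every restrictor triple satisfies the scope.

True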